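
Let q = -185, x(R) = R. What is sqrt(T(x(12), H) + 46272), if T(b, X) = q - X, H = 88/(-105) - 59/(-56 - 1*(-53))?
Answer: 9*sqrt(696710)/35 ≈ 214.64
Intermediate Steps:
H = 659/35 (H = 88*(-1/105) - 59/(-56 + 53) = -88/105 - 59/(-3) = -88/105 - 59*(-1/3) = -88/105 + 59/3 = 659/35 ≈ 18.829)
T(b, X) = -185 - X
sqrt(T(x(12), H) + 46272) = sqrt((-185 - 1*659/35) + 46272) = sqrt((-185 - 659/35) + 46272) = sqrt(-7134/35 + 46272) = sqrt(1612386/35) = 9*sqrt(696710)/35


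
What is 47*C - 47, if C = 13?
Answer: 564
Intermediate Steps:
47*C - 47 = 47*13 - 47 = 611 - 47 = 564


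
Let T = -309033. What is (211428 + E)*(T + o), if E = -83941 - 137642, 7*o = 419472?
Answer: 17707872645/7 ≈ 2.5297e+9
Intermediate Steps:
o = 419472/7 (o = (1/7)*419472 = 419472/7 ≈ 59925.)
E = -221583
(211428 + E)*(T + o) = (211428 - 221583)*(-309033 + 419472/7) = -10155*(-1743759/7) = 17707872645/7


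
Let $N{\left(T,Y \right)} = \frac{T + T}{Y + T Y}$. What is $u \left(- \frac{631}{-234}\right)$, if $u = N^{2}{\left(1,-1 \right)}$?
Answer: $\frac{631}{234} \approx 2.6966$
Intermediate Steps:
$N{\left(T,Y \right)} = \frac{2 T}{Y + T Y}$
$u = 1$ ($u = \left(2 \cdot 1 \frac{1}{-1} \frac{1}{1 + 1}\right)^{2} = \left(2 \cdot 1 \left(-1\right) \frac{1}{2}\right)^{2} = \left(-1\right)^{2} = 1$)
$u \left(- \frac{631}{-234}\right) = 1 \left(- \frac{631}{-234}\right) = 1 \left(\left(-631\right) \left(- \frac{1}{234}\right)\right) = 1 \cdot \frac{631}{234} = \frac{631}{234}$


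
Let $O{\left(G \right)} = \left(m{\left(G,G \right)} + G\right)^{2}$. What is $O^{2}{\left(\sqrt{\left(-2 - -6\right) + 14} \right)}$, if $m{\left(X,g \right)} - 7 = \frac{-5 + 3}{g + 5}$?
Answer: $\frac{17744913}{2401} + \frac{12547548 \sqrt{2}}{2401} \approx 14781.0$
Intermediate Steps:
$m{\left(X,g \right)} = 7 - \frac{2}{5 + g}$ ($m{\left(X,g \right)} = 7 + \frac{-5 + 3}{g + 5} = 7 - \frac{2}{5 + g}$)
$O{\left(G \right)} = \left(G + \frac{33 + 7 G}{5 + G}\right)^{2}$ ($O{\left(G \right)} = \left(\frac{33 + 7 G}{5 + G} + G\right)^{2} = \left(G + \frac{33 + 7 G}{5 + G}\right)^{2}$)
$O^{2}{\left(\sqrt{\left(-2 - -6\right) + 14} \right)} = \left(\frac{\left(33 + \left(\sqrt{\left(-2 - -6\right) + 14}\right)^{2} + 12 \sqrt{\left(-2 - -6\right) + 14}\right)^{2}}{\left(5 + \sqrt{\left(-2 - -6\right) + 14}\right)^{2}}\right)^{2} = \left(\frac{\left(33 + \left(\sqrt{\left(-2 + 6\right) + 14}\right)^{2} + 12 \sqrt{\left(-2 + 6\right) + 14}\right)^{2}}{\left(5 + \sqrt{\left(-2 + 6\right) + 14}\right)^{2}}\right)^{2} = \left(\frac{\left(33 + \left(\sqrt{4 + 14}\right)^{2} + 12 \sqrt{4 + 14}\right)^{2}}{\left(5 + \sqrt{4 + 14}\right)^{2}}\right)^{2} = \left(\frac{\left(33 + \left(\sqrt{18}\right)^{2} + 12 \sqrt{18}\right)^{2}}{\left(5 + \sqrt{18}\right)^{2}}\right)^{2} = \left(\frac{\left(33 + \left(3 \sqrt{2}\right)^{2} + 12 \cdot 3 \sqrt{2}\right)^{2}}{\left(5 + 3 \sqrt{2}\right)^{2}}\right)^{2} = \left(\frac{\left(33 + 18 + 36 \sqrt{2}\right)^{2}}{\left(5 + 3 \sqrt{2}\right)^{2}}\right)^{2} = \left(\frac{\left(51 + 36 \sqrt{2}\right)^{2}}{\left(5 + 3 \sqrt{2}\right)^{2}}\right)^{2} = \frac{\left(51 + 36 \sqrt{2}\right)^{4}}{\left(5 + 3 \sqrt{2}\right)^{4}}$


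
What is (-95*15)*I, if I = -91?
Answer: 129675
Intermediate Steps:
(-95*15)*I = -95*15*(-91) = -1425*(-91) = 129675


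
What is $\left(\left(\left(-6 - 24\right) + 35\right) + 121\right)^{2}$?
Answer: $15876$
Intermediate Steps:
$\left(\left(\left(-6 - 24\right) + 35\right) + 121\right)^{2} = \left(\left(-30 + 35\right) + 121\right)^{2} = \left(5 + 121\right)^{2} = 126^{2} = 15876$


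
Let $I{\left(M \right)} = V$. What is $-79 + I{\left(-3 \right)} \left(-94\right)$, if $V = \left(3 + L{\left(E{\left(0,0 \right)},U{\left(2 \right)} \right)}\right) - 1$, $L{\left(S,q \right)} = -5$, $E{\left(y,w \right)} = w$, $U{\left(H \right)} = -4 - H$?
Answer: $203$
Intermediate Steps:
$V = -3$ ($V = \left(3 - 5\right) - 1 = -2 - 1 = -3$)
$I{\left(M \right)} = -3$
$-79 + I{\left(-3 \right)} \left(-94\right) = -79 - -282 = -79 + 282 = 203$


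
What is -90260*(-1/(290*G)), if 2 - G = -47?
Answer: 9026/1421 ≈ 6.3519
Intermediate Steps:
G = 49 (G = 2 - 1*(-47) = 2 + 47 = 49)
-90260*(-1/(290*G)) = -90260/((-290*49)) = -90260/(-14210) = -90260*(-1/14210) = 9026/1421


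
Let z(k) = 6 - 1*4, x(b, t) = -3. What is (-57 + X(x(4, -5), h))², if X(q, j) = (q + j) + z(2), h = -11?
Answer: 4761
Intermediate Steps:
z(k) = 2 (z(k) = 6 - 4 = 2)
X(q, j) = 2 + j + q (X(q, j) = (q + j) + 2 = (j + q) + 2 = 2 + j + q)
(-57 + X(x(4, -5), h))² = (-57 + (2 - 11 - 3))² = (-57 - 12)² = (-69)² = 4761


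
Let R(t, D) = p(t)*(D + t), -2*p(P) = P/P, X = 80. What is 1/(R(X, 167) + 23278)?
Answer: 2/46309 ≈ 4.3188e-5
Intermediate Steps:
p(P) = -½ (p(P) = -P/(2*P) = -½*1 = -½)
R(t, D) = -D/2 - t/2 (R(t, D) = -(D + t)/2 = -D/2 - t/2)
1/(R(X, 167) + 23278) = 1/((-½*167 - ½*80) + 23278) = 1/((-167/2 - 40) + 23278) = 1/(-247/2 + 23278) = 1/(46309/2) = 2/46309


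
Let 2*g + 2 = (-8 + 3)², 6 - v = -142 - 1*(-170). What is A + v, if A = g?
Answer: -21/2 ≈ -10.500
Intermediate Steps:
v = -22 (v = 6 - (-142 - 1*(-170)) = 6 - (-142 + 170) = 6 - 1*28 = 6 - 28 = -22)
g = 23/2 (g = -1 + (-8 + 3)²/2 = -1 + (½)*(-5)² = -1 + (½)*25 = -1 + 25/2 = 23/2 ≈ 11.500)
A = 23/2 ≈ 11.500
A + v = 23/2 - 22 = -21/2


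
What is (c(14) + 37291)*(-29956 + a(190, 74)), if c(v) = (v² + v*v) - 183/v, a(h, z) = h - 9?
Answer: -15702709725/14 ≈ -1.1216e+9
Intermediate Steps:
a(h, z) = -9 + h
c(v) = -183/v + 2*v² (c(v) = (v² + v²) - 183/v = 2*v² - 183/v = -183/v + 2*v²)
(c(14) + 37291)*(-29956 + a(190, 74)) = ((-183 + 2*14³)/14 + 37291)*(-29956 + (-9 + 190)) = ((-183 + 2*2744)/14 + 37291)*(-29956 + 181) = ((-183 + 5488)/14 + 37291)*(-29775) = ((1/14)*5305 + 37291)*(-29775) = (5305/14 + 37291)*(-29775) = (527379/14)*(-29775) = -15702709725/14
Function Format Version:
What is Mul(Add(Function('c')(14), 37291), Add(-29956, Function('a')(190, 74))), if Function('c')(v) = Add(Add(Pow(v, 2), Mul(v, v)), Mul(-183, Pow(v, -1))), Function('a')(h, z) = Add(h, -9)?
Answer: Rational(-15702709725, 14) ≈ -1.1216e+9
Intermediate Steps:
Function('a')(h, z) = Add(-9, h)
Function('c')(v) = Add(Mul(-183, Pow(v, -1)), Mul(2, Pow(v, 2))) (Function('c')(v) = Add(Add(Pow(v, 2), Pow(v, 2)), Mul(-183, Pow(v, -1))) = Add(Mul(2, Pow(v, 2)), Mul(-183, Pow(v, -1))) = Add(Mul(-183, Pow(v, -1)), Mul(2, Pow(v, 2))))
Mul(Add(Function('c')(14), 37291), Add(-29956, Function('a')(190, 74))) = Mul(Add(Mul(Pow(14, -1), Add(-183, Mul(2, Pow(14, 3)))), 37291), Add(-29956, Add(-9, 190))) = Mul(Add(Mul(Rational(1, 14), Add(-183, Mul(2, 2744))), 37291), Add(-29956, 181)) = Mul(Add(Mul(Rational(1, 14), Add(-183, 5488)), 37291), -29775) = Mul(Add(Mul(Rational(1, 14), 5305), 37291), -29775) = Mul(Add(Rational(5305, 14), 37291), -29775) = Mul(Rational(527379, 14), -29775) = Rational(-15702709725, 14)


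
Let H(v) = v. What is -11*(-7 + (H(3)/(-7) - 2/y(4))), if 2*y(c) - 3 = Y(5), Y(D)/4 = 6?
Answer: 15752/189 ≈ 83.344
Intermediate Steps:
Y(D) = 24 (Y(D) = 4*6 = 24)
y(c) = 27/2 (y(c) = 3/2 + (1/2)*24 = 3/2 + 12 = 27/2)
-11*(-7 + (H(3)/(-7) - 2/y(4))) = -11*(-7 + (3/(-7) - 2/27/2)) = -11*(-7 + (3*(-1/7) - 2*2/27)) = -11*(-7 + (-3/7 - 4/27)) = -11*(-7 - 109/189) = -11*(-1432/189) = 15752/189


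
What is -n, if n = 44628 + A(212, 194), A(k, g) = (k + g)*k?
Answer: -130700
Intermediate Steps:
A(k, g) = k*(g + k) (A(k, g) = (g + k)*k = k*(g + k))
n = 130700 (n = 44628 + 212*(194 + 212) = 44628 + 212*406 = 44628 + 86072 = 130700)
-n = -1*130700 = -130700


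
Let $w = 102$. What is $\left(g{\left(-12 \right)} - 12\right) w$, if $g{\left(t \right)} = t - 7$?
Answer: $-3162$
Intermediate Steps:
$g{\left(t \right)} = -7 + t$ ($g{\left(t \right)} = t - 7 = -7 + t$)
$\left(g{\left(-12 \right)} - 12\right) w = \left(\left(-7 - 12\right) - 12\right) 102 = \left(-19 - 12\right) 102 = \left(-31\right) 102 = -3162$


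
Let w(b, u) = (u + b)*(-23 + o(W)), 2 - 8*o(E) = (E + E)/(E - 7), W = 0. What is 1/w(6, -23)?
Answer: 4/1547 ≈ 0.0025856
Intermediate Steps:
o(E) = ¼ - E/(4*(-7 + E)) (o(E) = ¼ - (E + E)/(8*(E - 7)) = ¼ - 2*E/(8*(-7 + E)) = ¼ - E/(4*(-7 + E)))
w(b, u) = -91*b/4 - 91*u/4 (w(b, u) = (u + b)*(-23 - 7/(-28 + 4*0)) = (b + u)*(-23 - 7/(-28 + 0)) = (b + u)*(-23 - 7/(-28)) = (b + u)*(-23 - 7*(-1/28)) = (b + u)*(-23 + ¼) = (b + u)*(-91/4) = -91*b/4 - 91*u/4)
1/w(6, -23) = 1/(-91/4*6 - 91/4*(-23)) = 1/(-273/2 + 2093/4) = 1/(1547/4) = 4/1547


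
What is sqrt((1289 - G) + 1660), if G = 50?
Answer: sqrt(2899) ≈ 53.842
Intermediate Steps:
sqrt((1289 - G) + 1660) = sqrt((1289 - 1*50) + 1660) = sqrt((1289 - 50) + 1660) = sqrt(1239 + 1660) = sqrt(2899)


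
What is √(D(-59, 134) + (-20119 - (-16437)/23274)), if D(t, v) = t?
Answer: I*√134933553590/2586 ≈ 142.05*I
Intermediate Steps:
√(D(-59, 134) + (-20119 - (-16437)/23274)) = √(-59 + (-20119 - (-16437)/23274)) = √(-59 + (-20119 - 1*(-5479/7758))) = √(-59 + (-20119 + 5479/7758)) = √(-59 - 156077723/7758) = √(-156535445/7758) = I*√134933553590/2586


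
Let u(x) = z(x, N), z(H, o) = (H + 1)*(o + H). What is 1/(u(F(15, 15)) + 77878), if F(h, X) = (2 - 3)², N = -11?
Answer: 1/77858 ≈ 1.2844e-5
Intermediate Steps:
z(H, o) = (1 + H)*(H + o)
F(h, X) = 1 (F(h, X) = (-1)² = 1)
u(x) = -11 + x² - 10*x (u(x) = x - 11 + x² + x*(-11) = x - 11 + x² - 11*x = -11 + x² - 10*x)
1/(u(F(15, 15)) + 77878) = 1/((-11 + 1² - 10*1) + 77878) = 1/((-11 + 1 - 10) + 77878) = 1/(-20 + 77878) = 1/77858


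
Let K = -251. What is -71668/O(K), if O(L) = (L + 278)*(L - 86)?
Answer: 71668/9099 ≈ 7.8765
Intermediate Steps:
O(L) = (-86 + L)*(278 + L) (O(L) = (278 + L)*(-86 + L) = (-86 + L)*(278 + L))
-71668/O(K) = -71668/(-23908 + (-251)² + 192*(-251)) = -71668/(-23908 + 63001 - 48192) = -71668/(-9099) = -71668*(-1/9099) = 71668/9099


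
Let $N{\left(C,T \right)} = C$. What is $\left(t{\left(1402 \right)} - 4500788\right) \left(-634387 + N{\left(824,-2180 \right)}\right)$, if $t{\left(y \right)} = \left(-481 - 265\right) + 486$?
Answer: $2851697474024$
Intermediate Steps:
$t{\left(y \right)} = -260$ ($t{\left(y \right)} = \left(-481 - 265\right) + 486 = -746 + 486 = -260$)
$\left(t{\left(1402 \right)} - 4500788\right) \left(-634387 + N{\left(824,-2180 \right)}\right) = \left(-260 - 4500788\right) \left(-634387 + 824\right) = \left(-4501048\right) \left(-633563\right) = 2851697474024$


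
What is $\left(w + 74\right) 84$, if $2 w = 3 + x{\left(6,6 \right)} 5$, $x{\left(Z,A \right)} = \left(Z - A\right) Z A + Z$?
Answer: $7602$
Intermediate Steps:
$x{\left(Z,A \right)} = Z + A Z \left(Z - A\right)$ ($x{\left(Z,A \right)} = Z \left(Z - A\right) A + Z = A Z \left(Z - A\right) + Z = Z + A Z \left(Z - A\right)$)
$w = \frac{33}{2}$ ($w = \frac{3 + 6 \left(1 - 6^{2} + 6 \cdot 6\right) 5}{2} = \frac{3 + 6 \left(1 - 36 + 36\right) 5}{2} = \frac{3 + 6 \cdot 1 \cdot 5}{2} = \frac{3 + 6 \cdot 5}{2} = \frac{3 + 30}{2} = \frac{1}{2} \cdot 33 = \frac{33}{2} \approx 16.5$)
$\left(w + 74\right) 84 = \left(\frac{33}{2} + 74\right) 84 = \frac{181}{2} \cdot 84 = 7602$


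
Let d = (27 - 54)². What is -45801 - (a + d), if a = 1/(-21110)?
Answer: -982248299/21110 ≈ -46530.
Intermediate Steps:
a = -1/21110 ≈ -4.7371e-5
d = 729 (d = (-27)² = 729)
-45801 - (a + d) = -45801 - (-1/21110 + 729) = -45801 - 1*15389189/21110 = -45801 - 15389189/21110 = -982248299/21110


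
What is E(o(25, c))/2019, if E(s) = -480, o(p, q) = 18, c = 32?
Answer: -160/673 ≈ -0.23774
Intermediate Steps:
E(o(25, c))/2019 = -480/2019 = -480*1/2019 = -160/673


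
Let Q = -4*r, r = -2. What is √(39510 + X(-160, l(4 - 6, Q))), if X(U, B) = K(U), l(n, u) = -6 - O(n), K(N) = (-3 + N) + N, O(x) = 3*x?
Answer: √39187 ≈ 197.96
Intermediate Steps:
Q = 8 (Q = -4*(-2) = 8)
K(N) = -3 + 2*N
l(n, u) = -6 - 3*n
X(U, B) = -3 + 2*U
√(39510 + X(-160, l(4 - 6, Q))) = √(39510 + (-3 + 2*(-160))) = √(39510 + (-3 - 320)) = √(39510 - 323) = √39187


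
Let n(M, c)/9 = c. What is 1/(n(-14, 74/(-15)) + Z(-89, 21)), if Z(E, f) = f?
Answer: -5/117 ≈ -0.042735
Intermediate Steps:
n(M, c) = 9*c
1/(n(-14, 74/(-15)) + Z(-89, 21)) = 1/(9*(74/(-15)) + 21) = 1/(9*(74*(-1/15)) + 21) = 1/(9*(-74/15) + 21) = 1/(-222/5 + 21) = 1/(-117/5) = -5/117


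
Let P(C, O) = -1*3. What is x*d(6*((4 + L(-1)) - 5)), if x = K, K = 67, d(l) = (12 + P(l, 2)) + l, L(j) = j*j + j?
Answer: 201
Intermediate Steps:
P(C, O) = -3
L(j) = j + j**2 (L(j) = j**2 + j = j + j**2)
d(l) = 9 + l (d(l) = (12 - 3) + l = 9 + l)
x = 67
x*d(6*((4 + L(-1)) - 5)) = 67*(9 + 6*((4 - (1 - 1)) - 5)) = 67*(9 + 6*((4 - 1*0) - 5)) = 67*(9 + 6*((4 + 0) - 5)) = 67*(9 + 6*(4 - 5)) = 67*(9 + 6*(-1)) = 67*(9 - 6) = 67*3 = 201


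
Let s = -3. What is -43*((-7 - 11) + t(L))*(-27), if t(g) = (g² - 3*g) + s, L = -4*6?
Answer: 727947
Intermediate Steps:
L = -24
t(g) = -3 + g² - 3*g (t(g) = (g² - 3*g) - 3 = -3 + g² - 3*g)
-43*((-7 - 11) + t(L))*(-27) = -43*((-7 - 11) + (-3 + (-24)² - 3*(-24)))*(-27) = -43*(-18 + (-3 + 576 + 72))*(-27) = -43*(-18 + 645)*(-27) = -43*627*(-27) = -26961*(-27) = 727947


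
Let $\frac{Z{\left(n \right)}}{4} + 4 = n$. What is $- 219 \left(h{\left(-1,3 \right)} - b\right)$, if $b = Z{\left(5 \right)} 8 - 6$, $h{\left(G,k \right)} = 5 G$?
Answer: $6789$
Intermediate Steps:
$Z{\left(n \right)} = -16 + 4 n$
$b = 26$ ($b = \left(-16 + 4 \cdot 5\right) 8 - 6 = \left(-16 + 20\right) 8 - 6 = 4 \cdot 8 - 6 = 32 - 6 = 26$)
$- 219 \left(h{\left(-1,3 \right)} - b\right) = - 219 \left(5 \left(-1\right) - 26\right) = - 219 \left(-5 - 26\right) = \left(-219\right) \left(-31\right) = 6789$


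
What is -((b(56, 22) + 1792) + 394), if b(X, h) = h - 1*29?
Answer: -2179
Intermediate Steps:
b(X, h) = -29 + h (b(X, h) = h - 29 = -29 + h)
-((b(56, 22) + 1792) + 394) = -(((-29 + 22) + 1792) + 394) = -((-7 + 1792) + 394) = -(1785 + 394) = -1*2179 = -2179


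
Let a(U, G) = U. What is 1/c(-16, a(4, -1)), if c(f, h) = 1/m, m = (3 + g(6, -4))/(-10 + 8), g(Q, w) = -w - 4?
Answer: -3/2 ≈ -1.5000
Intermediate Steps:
g(Q, w) = -4 - w
m = -3/2 (m = (3 + (-4 - 1*(-4)))/(-10 + 8) = (3 + (-4 + 4))/(-2) = (3 + 0)*(-1/2) = 3*(-1/2) = -3/2 ≈ -1.5000)
c(f, h) = -2/3 (c(f, h) = 1/(-3/2) = -2/3)
1/c(-16, a(4, -1)) = 1/(-2/3) = -3/2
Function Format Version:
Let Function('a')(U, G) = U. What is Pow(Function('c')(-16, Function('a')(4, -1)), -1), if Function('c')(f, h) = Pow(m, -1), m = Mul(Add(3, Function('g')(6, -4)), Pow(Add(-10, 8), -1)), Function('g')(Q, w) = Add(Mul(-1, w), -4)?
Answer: Rational(-3, 2) ≈ -1.5000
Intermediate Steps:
Function('g')(Q, w) = Add(-4, Mul(-1, w))
m = Rational(-3, 2) (m = Mul(Add(3, Add(-4, Mul(-1, -4))), Pow(Add(-10, 8), -1)) = Mul(Add(3, Add(-4, 4)), Pow(-2, -1)) = Mul(Add(3, 0), Rational(-1, 2)) = Mul(3, Rational(-1, 2)) = Rational(-3, 2) ≈ -1.5000)
Function('c')(f, h) = Rational(-2, 3) (Function('c')(f, h) = Pow(Rational(-3, 2), -1) = Rational(-2, 3))
Pow(Function('c')(-16, Function('a')(4, -1)), -1) = Pow(Rational(-2, 3), -1) = Rational(-3, 2)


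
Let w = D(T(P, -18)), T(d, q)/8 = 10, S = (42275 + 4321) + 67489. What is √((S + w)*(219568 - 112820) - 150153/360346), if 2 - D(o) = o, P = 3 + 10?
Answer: √32250362144277309062/51478 ≈ 1.1032e+5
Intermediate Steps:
P = 13
S = 114085 (S = 46596 + 67489 = 114085)
T(d, q) = 80 (T(d, q) = 8*10 = 80)
D(o) = 2 - o
w = -78 (w = 2 - 1*80 = 2 - 80 = -78)
√((S + w)*(219568 - 112820) - 150153/360346) = √((114085 - 78)*(219568 - 112820) - 150153/360346) = √(114007*106748 - 150153*1/360346) = √(12170019236 - 150153/360346) = √(4385417751465503/360346) = √32250362144277309062/51478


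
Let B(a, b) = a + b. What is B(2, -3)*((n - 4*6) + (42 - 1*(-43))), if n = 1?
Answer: -62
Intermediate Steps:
B(2, -3)*((n - 4*6) + (42 - 1*(-43))) = (2 - 3)*((1 - 4*6) + (42 - 1*(-43))) = -((1 - 24) + (42 + 43)) = -(-23 + 85) = -1*62 = -62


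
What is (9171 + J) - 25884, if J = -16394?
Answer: -33107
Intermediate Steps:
(9171 + J) - 25884 = (9171 - 16394) - 25884 = -7223 - 25884 = -33107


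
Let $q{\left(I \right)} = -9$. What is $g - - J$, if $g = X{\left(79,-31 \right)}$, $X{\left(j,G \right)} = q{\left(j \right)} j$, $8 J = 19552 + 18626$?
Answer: $\frac{16245}{4} \approx 4061.3$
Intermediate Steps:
$J = \frac{19089}{4}$ ($J = \frac{19552 + 18626}{8} = \frac{1}{8} \cdot 38178 = \frac{19089}{4} \approx 4772.3$)
$X{\left(j,G \right)} = - 9 j$
$g = -711$ ($g = \left(-9\right) 79 = -711$)
$g - - J = -711 - \left(-1\right) \frac{19089}{4} = -711 - - \frac{19089}{4} = -711 + \frac{19089}{4} = \frac{16245}{4}$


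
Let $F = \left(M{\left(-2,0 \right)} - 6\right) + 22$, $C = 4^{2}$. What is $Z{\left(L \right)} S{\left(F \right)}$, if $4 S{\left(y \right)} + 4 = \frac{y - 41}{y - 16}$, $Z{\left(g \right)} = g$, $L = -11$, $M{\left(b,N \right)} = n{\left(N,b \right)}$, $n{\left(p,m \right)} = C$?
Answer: $\frac{803}{64} \approx 12.547$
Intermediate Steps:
$C = 16$
$n{\left(p,m \right)} = 16$
$M{\left(b,N \right)} = 16$
$F = 32$ ($F = \left(16 - 6\right) + 22 = 10 + 22 = 32$)
$S{\left(y \right)} = -1 + \frac{-41 + y}{4 \left(-16 + y\right)}$ ($S{\left(y \right)} = -1 + \frac{\left(y - 41\right) \frac{1}{y - 16}}{4} = -1 + \frac{\left(-41 + y\right) \frac{1}{-16 + y}}{4} = -1 + \frac{\frac{1}{-16 + y} \left(-41 + y\right)}{4} = -1 + \frac{-41 + y}{4 \left(-16 + y\right)}$)
$Z{\left(L \right)} S{\left(F \right)} = - 11 \frac{23 - 96}{4 \left(-16 + 32\right)} = - 11 \frac{23 - 96}{4 \cdot 16} = - 11 \cdot \frac{1}{4} \cdot \frac{1}{16} \left(-73\right) = \left(-11\right) \left(- \frac{73}{64}\right) = \frac{803}{64}$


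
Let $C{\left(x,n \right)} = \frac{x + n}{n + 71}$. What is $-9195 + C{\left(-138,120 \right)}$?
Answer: $- \frac{1756263}{191} \approx -9195.1$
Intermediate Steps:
$C{\left(x,n \right)} = \frac{n + x}{71 + n}$
$-9195 + C{\left(-138,120 \right)} = -9195 + \frac{120 - 138}{71 + 120} = -9195 + \frac{1}{191} \left(-18\right) = -9195 - \frac{18}{191} = - \frac{1756263}{191}$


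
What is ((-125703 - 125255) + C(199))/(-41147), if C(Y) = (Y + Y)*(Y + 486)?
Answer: -21672/41147 ≈ -0.52670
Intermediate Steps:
C(Y) = 2*Y*(486 + Y) (C(Y) = (2*Y)*(486 + Y) = 2*Y*(486 + Y))
((-125703 - 125255) + C(199))/(-41147) = ((-125703 - 125255) + 2*199*(486 + 199))/(-41147) = (-250958 + 2*199*685)*(-1/41147) = (-250958 + 272630)*(-1/41147) = 21672*(-1/41147) = -21672/41147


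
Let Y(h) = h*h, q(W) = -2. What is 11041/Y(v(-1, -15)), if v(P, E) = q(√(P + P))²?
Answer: 11041/16 ≈ 690.06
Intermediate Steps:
v(P, E) = 4 (v(P, E) = (-2)² = 4)
Y(h) = h²
11041/Y(v(-1, -15)) = 11041/(4²) = 11041/16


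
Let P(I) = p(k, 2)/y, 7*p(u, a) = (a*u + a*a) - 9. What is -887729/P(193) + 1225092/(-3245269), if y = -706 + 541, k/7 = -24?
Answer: -302496575408457/100603339 ≈ -3.0068e+6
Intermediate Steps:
k = -168 (k = 7*(-24) = -168)
y = -165
p(u, a) = -9/7 + a**2/7 + a*u/7 (p(u, a) = ((a*u + a*a) - 9)/7 = ((a*u + a**2) - 9)/7 = ((a**2 + a*u) - 9)/7 = (-9 + a**2 + a*u)/7 = -9/7 + a**2/7 + a*u/7)
P(I) = 31/105 (P(I) = (-9/7 + (1/7)*2**2 + (1/7)*2*(-168))/(-165) = (-9/7 + (1/7)*4 - 48)*(-1/165) = (-9/7 + 4/7 - 48)*(-1/165) = -341/7*(-1/165) = 31/105)
-887729/P(193) + 1225092/(-3245269) = -887729/31/105 + 1225092/(-3245269) = -887729*105/31 + 1225092*(-1/3245269) = -93211545/31 - 1225092/3245269 = -302496575408457/100603339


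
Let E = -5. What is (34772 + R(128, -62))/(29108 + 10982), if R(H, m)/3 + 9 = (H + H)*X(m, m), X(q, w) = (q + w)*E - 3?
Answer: 508601/40090 ≈ 12.686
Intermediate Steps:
X(q, w) = -3 - 5*q - 5*w (X(q, w) = (q + w)*(-5) - 3 = (-5*q - 5*w) - 3 = -3 - 5*q - 5*w)
R(H, m) = -27 + 6*H*(-3 - 10*m) (R(H, m) = -27 + 3*((H + H)*(-3 - 5*m - 5*m)) = -27 + 3*((2*H)*(-3 - 10*m)) = -27 + 3*(2*H*(-3 - 10*m)) = -27 + 6*H*(-3 - 10*m))
(34772 + R(128, -62))/(29108 + 10982) = (34772 + (-27 - 18*128 - 60*128*(-62)))/(29108 + 10982) = (34772 + (-27 - 2304 + 476160))/40090 = (34772 + 473829)*(1/40090) = 508601*(1/40090) = 508601/40090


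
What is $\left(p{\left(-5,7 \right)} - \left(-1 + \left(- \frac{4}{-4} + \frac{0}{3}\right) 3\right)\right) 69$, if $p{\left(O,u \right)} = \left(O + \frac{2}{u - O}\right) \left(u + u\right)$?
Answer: $-4807$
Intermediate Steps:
$p{\left(O,u \right)} = 2 u \left(O + \frac{2}{u - O}\right)$ ($p{\left(O,u \right)} = \left(O + \frac{2}{u - O}\right) 2 u = 2 u \left(O + \frac{2}{u - O}\right)$)
$\left(p{\left(-5,7 \right)} - \left(-1 + \left(- \frac{4}{-4} + \frac{0}{3}\right) 3\right)\right) 69 = \left(2 \cdot 7 \frac{1}{7 - -5} \left(2 - \left(-5\right)^{2} - 35\right) - \left(-1 + \left(- \frac{4}{-4} + \frac{0}{3}\right) 3\right)\right) 69 = \left(2 \cdot 7 \frac{1}{7 + 5} \left(2 - 25 - 35\right) - \left(-1 + \left(\left(-4\right) \left(- \frac{1}{4}\right) + 0 \cdot \frac{1}{3}\right) 3\right)\right) 69 = \left(2 \cdot 7 \cdot \frac{1}{12} \left(2 - 25 - 35\right) - \left(-1 + \left(1 + 0\right) 3\right)\right) 69 = \left(2 \cdot 7 \cdot \frac{1}{12} \left(-58\right) - \left(-1 + 1 \cdot 3\right)\right) 69 = \left(- \frac{203}{3} - \left(-1 + 3\right)\right) 69 = \left(- \frac{203}{3} - 2\right) 69 = \left(- \frac{209}{3}\right) 69 = -4807$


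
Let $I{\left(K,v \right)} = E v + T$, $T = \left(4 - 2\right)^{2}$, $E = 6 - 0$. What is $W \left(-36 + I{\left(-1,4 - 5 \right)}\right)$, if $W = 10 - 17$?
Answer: $266$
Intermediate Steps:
$E = 6$ ($E = 6 + 0 = 6$)
$T = 4$ ($T = 2^{2} = 4$)
$I{\left(K,v \right)} = 4 + 6 v$ ($I{\left(K,v \right)} = 6 v + 4 = 4 + 6 v$)
$W = -7$ ($W = 10 - 17 = -7$)
$W \left(-36 + I{\left(-1,4 - 5 \right)}\right) = - 7 \left(-36 + \left(4 + 6 \left(4 - 5\right)\right)\right) = - 7 \left(-36 + \left(4 + 6 \left(-1\right)\right)\right) = - 7 \left(-36 + \left(4 - 6\right)\right) = - 7 \left(-36 - 2\right) = \left(-7\right) \left(-38\right) = 266$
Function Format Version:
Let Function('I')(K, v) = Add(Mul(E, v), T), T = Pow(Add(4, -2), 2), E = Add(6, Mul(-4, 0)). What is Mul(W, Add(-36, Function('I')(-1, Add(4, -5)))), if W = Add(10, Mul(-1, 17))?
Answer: 266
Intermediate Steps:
E = 6 (E = Add(6, 0) = 6)
T = 4 (T = Pow(2, 2) = 4)
Function('I')(K, v) = Add(4, Mul(6, v)) (Function('I')(K, v) = Add(Mul(6, v), 4) = Add(4, Mul(6, v)))
W = -7 (W = Add(10, -17) = -7)
Mul(W, Add(-36, Function('I')(-1, Add(4, -5)))) = Mul(-7, Add(-36, Add(4, Mul(6, Add(4, -5))))) = Mul(-7, Add(-36, Add(4, Mul(6, -1)))) = Mul(-7, Add(-36, Add(4, -6))) = Mul(-7, Add(-36, -2)) = Mul(-7, -38) = 266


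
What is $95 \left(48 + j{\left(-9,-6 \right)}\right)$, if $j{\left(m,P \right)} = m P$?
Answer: $9690$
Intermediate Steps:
$j{\left(m,P \right)} = P m$
$95 \left(48 + j{\left(-9,-6 \right)}\right) = 95 \left(48 - -54\right) = 95 \left(48 + 54\right) = 95 \cdot 102 = 9690$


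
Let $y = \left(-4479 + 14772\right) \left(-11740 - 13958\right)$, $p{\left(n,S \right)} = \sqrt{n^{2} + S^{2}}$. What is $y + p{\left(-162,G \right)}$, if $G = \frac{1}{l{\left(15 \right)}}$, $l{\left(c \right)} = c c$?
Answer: $-264509514 + \frac{\sqrt{1328602501}}{225} \approx -2.6451 \cdot 10^{8}$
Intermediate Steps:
$l{\left(c \right)} = c^{2}$
$G = \frac{1}{225}$ ($G = \frac{1}{15^{2}} = \frac{1}{225} \approx 0.0044444$)
$p{\left(n,S \right)} = \sqrt{S^{2} + n^{2}}$
$y = -264509514$ ($y = 10293 \left(-25698\right) = -264509514$)
$y + p{\left(-162,G \right)} = -264509514 + \sqrt{\left(\frac{1}{225}\right)^{2} + \left(-162\right)^{2}} = -264509514 + \sqrt{\frac{1}{50625} + 26244} = -264509514 + \sqrt{\frac{1328602501}{50625}} = -264509514 + \frac{\sqrt{1328602501}}{225}$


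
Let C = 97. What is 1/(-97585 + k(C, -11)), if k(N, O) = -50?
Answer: -1/97635 ≈ -1.0242e-5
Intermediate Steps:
1/(-97585 + k(C, -11)) = 1/(-97585 - 50) = 1/(-97635) = -1/97635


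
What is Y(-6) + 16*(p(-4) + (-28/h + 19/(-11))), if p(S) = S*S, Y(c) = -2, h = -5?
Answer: 17378/55 ≈ 315.96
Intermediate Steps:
p(S) = S²
Y(-6) + 16*(p(-4) + (-28/h + 19/(-11))) = -2 + 16*((-4)² + (-28/(-5) + 19/(-11))) = -2 + 16*(16 + (-28*(-⅕) + 19*(-1/11))) = -2 + 16*(16 + (28/5 - 19/11)) = -2 + 16*(16 + 213/55) = -2 + 16*(1093/55) = -2 + 17488/55 = 17378/55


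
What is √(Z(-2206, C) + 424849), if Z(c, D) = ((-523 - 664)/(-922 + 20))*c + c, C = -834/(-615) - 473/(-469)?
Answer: 2*√21343883033/451 ≈ 647.87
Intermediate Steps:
C = 227347/96145 (C = -834*(-1/615) - 473*(-1/469) = 278/205 + 473/469 = 227347/96145 ≈ 2.3646)
Z(c, D) = 2089*c/902 (Z(c, D) = (-1187/(-902))*c + c = (-1187*(-1/902))*c + c = 1187*c/902 + c = 2089*c/902)
√(Z(-2206, C) + 424849) = √((2089/902)*(-2206) + 424849) = √(-2304167/451 + 424849) = √(189302732/451) = 2*√21343883033/451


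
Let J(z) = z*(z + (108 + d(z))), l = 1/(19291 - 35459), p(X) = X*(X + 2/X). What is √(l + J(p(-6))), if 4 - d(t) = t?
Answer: √278134090294/8084 ≈ 65.238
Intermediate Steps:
d(t) = 4 - t
l = -1/16168 (l = 1/(-16168) = -1/16168 ≈ -6.1851e-5)
J(z) = 112*z (J(z) = z*(z + (108 + (4 - z))) = z*(z + (112 - z)) = z*112 = 112*z)
√(l + J(p(-6))) = √(-1/16168 + 112*(2 + (-6)²)) = √(-1/16168 + 112*(2 + 36)) = √(-1/16168 + 112*38) = √(-1/16168 + 4256) = √(68811007/16168) = √278134090294/8084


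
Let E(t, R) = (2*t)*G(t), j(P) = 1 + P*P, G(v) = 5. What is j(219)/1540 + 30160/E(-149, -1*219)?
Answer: 1250849/114730 ≈ 10.903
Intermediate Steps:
j(P) = 1 + P²
E(t, R) = 10*t (E(t, R) = (2*t)*5 = 10*t)
j(219)/1540 + 30160/E(-149, -1*219) = (1 + 219²)/1540 + 30160/((10*(-149))) = (1 + 47961)*(1/1540) + 30160/(-1490) = 47962*(1/1540) + 30160*(-1/1490) = 23981/770 - 3016/149 = 1250849/114730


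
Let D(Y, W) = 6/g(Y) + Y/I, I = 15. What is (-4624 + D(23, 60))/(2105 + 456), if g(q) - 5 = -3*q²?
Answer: -54845612/30386265 ≈ -1.8049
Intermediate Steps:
g(q) = 5 - 3*q²
D(Y, W) = 6/(5 - 3*Y²) + Y/15
(-4624 + D(23, 60))/(2105 + 456) = (-4624 + (-90 + 23*(-5 + 3*23²))/(15*(-5 + 3*23²)))/(2105 + 456) = (-4624 + (-90 + 23*(-5 + 3*529))/(15*(-5 + 3*529)))/2561 = (-4624 + (-90 + 23*(-5 + 1587))/(15*(-5 + 1587)))*(1/2561) = (-4624 + (1/15)*(-90 + 23*1582)/1582)*(1/2561) = (-4624 + (1/15)*(1/1582)*(-90 + 36386))*(1/2561) = (-4624 + (1/15)*(1/1582)*36296)*(1/2561) = (-4624 + 18148/11865)*(1/2561) = -54845612/11865*1/2561 = -54845612/30386265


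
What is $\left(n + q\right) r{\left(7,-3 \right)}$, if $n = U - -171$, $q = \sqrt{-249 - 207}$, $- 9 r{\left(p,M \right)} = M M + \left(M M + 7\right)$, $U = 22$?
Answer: $- \frac{4825}{9} - \frac{50 i \sqrt{114}}{9} \approx -536.11 - 59.317 i$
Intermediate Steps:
$r{\left(p,M \right)} = - \frac{7}{9} - \frac{2 M^{2}}{9}$ ($r{\left(p,M \right)} = - \frac{M M + \left(M M + 7\right)}{9} = - \frac{M^{2} + \left(M^{2} + 7\right)}{9} = - \frac{M^{2} + \left(7 + M^{2}\right)}{9} = - \frac{7 + 2 M^{2}}{9} = - \frac{7}{9} - \frac{2 M^{2}}{9}$)
$q = 2 i \sqrt{114}$ ($q = \sqrt{-456} = 2 i \sqrt{114} \approx 21.354 i$)
$n = 193$ ($n = 22 - -171 = 22 + 171 = 193$)
$\left(n + q\right) r{\left(7,-3 \right)} = \left(193 + 2 i \sqrt{114}\right) \left(- \frac{7}{9} - \frac{2 \left(-3\right)^{2}}{9}\right) = \left(193 + 2 i \sqrt{114}\right) \left(- \frac{7}{9} - 2\right) = \left(193 + 2 i \sqrt{114}\right) \left(- \frac{25}{9}\right) = - \frac{4825}{9} - \frac{50 i \sqrt{114}}{9}$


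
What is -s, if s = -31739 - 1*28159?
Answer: 59898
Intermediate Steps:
s = -59898 (s = -31739 - 28159 = -59898)
-s = -1*(-59898) = 59898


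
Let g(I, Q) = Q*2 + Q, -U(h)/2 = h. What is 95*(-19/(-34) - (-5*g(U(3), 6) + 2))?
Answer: 286045/34 ≈ 8413.1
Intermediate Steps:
U(h) = -2*h
g(I, Q) = 3*Q (g(I, Q) = 2*Q + Q = 3*Q)
95*(-19/(-34) - (-5*g(U(3), 6) + 2)) = 95*(-19/(-34) - (-15*6 + 2)) = 95*(-19*(-1/34) - (-5*18 + 2)) = 95*(19/34 - (-90 + 2)) = 95*(19/34 - 1*(-88)) = 95*(19/34 + 88) = 95*(3011/34) = 286045/34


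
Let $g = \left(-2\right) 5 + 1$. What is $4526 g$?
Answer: $-40734$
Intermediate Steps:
$g = -9$ ($g = -10 + 1 = -9$)
$4526 g = 4526 \left(-9\right) = -40734$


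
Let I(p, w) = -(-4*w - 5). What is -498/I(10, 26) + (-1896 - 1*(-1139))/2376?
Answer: -1265761/258984 ≈ -4.8874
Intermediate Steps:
I(p, w) = 5 + 4*w (I(p, w) = -(-5 - 4*w) = 5 + 4*w)
-498/I(10, 26) + (-1896 - 1*(-1139))/2376 = -498/(5 + 4*26) + (-1896 - 1*(-1139))/2376 = -498/(5 + 104) + (-1896 + 1139)*(1/2376) = -498/109 - 757*1/2376 = -498*1/109 - 757/2376 = -498/109 - 757/2376 = -1265761/258984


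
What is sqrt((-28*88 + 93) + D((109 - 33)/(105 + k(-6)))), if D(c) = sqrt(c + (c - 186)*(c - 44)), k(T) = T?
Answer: sqrt(-2582019 + 22*sqrt(19623541))/33 ≈ 47.765*I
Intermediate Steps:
D(c) = sqrt(c + (-186 + c)*(-44 + c))
sqrt((-28*88 + 93) + D((109 - 33)/(105 + k(-6)))) = sqrt((-28*88 + 93) + sqrt(8184 + ((109 - 33)/(105 - 6))**2 - 229*(109 - 33)/(105 - 6))) = sqrt((-2464 + 93) + sqrt(8184 + (76/99)**2 - 17404/99)) = sqrt(-2371 + sqrt(8184 + (76*(1/99))**2 - 17404/99)) = sqrt(-2371 + sqrt(8184 + (76/99)**2 - 229*76/99)) = sqrt(-2371 + sqrt(8184 + 5776/9801 - 17404/99)) = sqrt(-2371 + sqrt(78494164/9801)) = sqrt(-2371 + 2*sqrt(19623541)/99)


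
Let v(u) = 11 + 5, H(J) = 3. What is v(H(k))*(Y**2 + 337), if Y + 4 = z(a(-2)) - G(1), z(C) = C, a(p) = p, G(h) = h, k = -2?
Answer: 6176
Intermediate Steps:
Y = -7 (Y = -4 + (-2 - 1*1) = -4 + (-2 - 1) = -4 - 3 = -7)
v(u) = 16
v(H(k))*(Y**2 + 337) = 16*((-7)**2 + 337) = 16*(49 + 337) = 16*386 = 6176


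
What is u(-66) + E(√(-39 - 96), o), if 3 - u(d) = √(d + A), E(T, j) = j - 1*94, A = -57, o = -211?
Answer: -302 - I*√123 ≈ -302.0 - 11.091*I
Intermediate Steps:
E(T, j) = -94 + j (E(T, j) = j - 94 = -94 + j)
u(d) = 3 - √(-57 + d) (u(d) = 3 - √(d - 57) = 3 - √(-57 + d))
u(-66) + E(√(-39 - 96), o) = (3 - √(-57 - 66)) + (-94 - 211) = (3 - √(-123)) - 305 = (3 - I*√123) - 305 = -302 - I*√123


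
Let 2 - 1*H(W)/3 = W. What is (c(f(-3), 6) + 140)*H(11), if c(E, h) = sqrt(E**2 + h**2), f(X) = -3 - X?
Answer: -3942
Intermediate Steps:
H(W) = 6 - 3*W
(c(f(-3), 6) + 140)*H(11) = (sqrt((-3 - 1*(-3))**2 + 6**2) + 140)*(6 - 3*11) = (sqrt((-3 + 3)**2 + 36) + 140)*(6 - 33) = (sqrt(0**2 + 36) + 140)*(-27) = (sqrt(0 + 36) + 140)*(-27) = (sqrt(36) + 140)*(-27) = (6 + 140)*(-27) = 146*(-27) = -3942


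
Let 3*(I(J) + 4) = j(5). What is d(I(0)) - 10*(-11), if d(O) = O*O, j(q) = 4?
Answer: 1054/9 ≈ 117.11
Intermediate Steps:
I(J) = -8/3 (I(J) = -4 + (⅓)*4 = -4 + 4/3 = -8/3)
d(O) = O²
d(I(0)) - 10*(-11) = (-8/3)² - 10*(-11) = 64/9 + 110 = 1054/9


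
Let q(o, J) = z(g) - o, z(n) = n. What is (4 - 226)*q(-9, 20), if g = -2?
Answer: -1554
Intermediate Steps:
q(o, J) = -2 - o
(4 - 226)*q(-9, 20) = (4 - 226)*(-2 - 1*(-9)) = -222*(-2 + 9) = -222*7 = -1554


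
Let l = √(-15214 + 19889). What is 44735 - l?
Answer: 44735 - 5*√187 ≈ 44667.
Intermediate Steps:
l = 5*√187 (l = √4675 = 5*√187 ≈ 68.374)
44735 - l = 44735 - 5*√187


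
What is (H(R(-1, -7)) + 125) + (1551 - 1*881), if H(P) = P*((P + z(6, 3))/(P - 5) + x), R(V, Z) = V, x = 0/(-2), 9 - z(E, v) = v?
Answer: 4775/6 ≈ 795.83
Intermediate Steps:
z(E, v) = 9 - v
x = 0 (x = 0*(-1/2) = 0)
H(P) = P*(6 + P)/(-5 + P) (H(P) = P*((P + (9 - 1*3))/(P - 5) + 0) = P*((P + (9 - 3))/(-5 + P) + 0) = P*((P + 6)/(-5 + P) + 0) = P*((6 + P)/(-5 + P) + 0) = P*((6 + P)/(-5 + P)) = P*(6 + P)/(-5 + P))
(H(R(-1, -7)) + 125) + (1551 - 1*881) = (-(6 - 1)/(-5 - 1) + 125) + (1551 - 1*881) = (-1*5/(-6) + 125) + (1551 - 881) = (-1*(-1/6)*5 + 125) + 670 = (5/6 + 125) + 670 = 755/6 + 670 = 4775/6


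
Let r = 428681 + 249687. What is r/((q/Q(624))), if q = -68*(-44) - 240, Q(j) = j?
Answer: 153816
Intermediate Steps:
r = 678368
q = 2752 (q = 2992 - 240 = 2752)
r/((q/Q(624))) = 678368/((2752/624)) = 678368/((2752*(1/624))) = 678368/(172/39) = 678368*(39/172) = 153816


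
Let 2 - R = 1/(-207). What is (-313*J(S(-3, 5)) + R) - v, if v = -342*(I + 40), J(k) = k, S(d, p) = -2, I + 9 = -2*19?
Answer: -365561/207 ≈ -1766.0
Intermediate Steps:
R = 415/207 (R = 2 - 1/(-207) = 2 - 1*(-1/207) = 2 + 1/207 = 415/207 ≈ 2.0048)
I = -47 (I = -9 - 2*19 = -9 - 38 = -47)
v = 2394 (v = -342*(-47 + 40) = -342*(-7) = 2394)
(-313*J(S(-3, 5)) + R) - v = (-313*(-2) + 415/207) - 1*2394 = (626 + 415/207) - 2394 = 129997/207 - 2394 = -365561/207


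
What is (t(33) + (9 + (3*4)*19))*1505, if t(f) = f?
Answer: 406350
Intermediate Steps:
(t(33) + (9 + (3*4)*19))*1505 = (33 + (9 + (3*4)*19))*1505 = (33 + (9 + 12*19))*1505 = (33 + (9 + 228))*1505 = (33 + 237)*1505 = 270*1505 = 406350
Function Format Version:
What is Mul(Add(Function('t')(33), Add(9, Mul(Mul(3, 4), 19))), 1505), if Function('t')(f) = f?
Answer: 406350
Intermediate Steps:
Mul(Add(Function('t')(33), Add(9, Mul(Mul(3, 4), 19))), 1505) = Mul(Add(33, Add(9, Mul(Mul(3, 4), 19))), 1505) = Mul(Add(33, Add(9, Mul(12, 19))), 1505) = Mul(Add(33, Add(9, 228)), 1505) = Mul(Add(33, 237), 1505) = Mul(270, 1505) = 406350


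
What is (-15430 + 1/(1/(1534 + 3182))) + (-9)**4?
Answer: -4153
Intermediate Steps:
(-15430 + 1/(1/(1534 + 3182))) + (-9)**4 = (-15430 + 1/(1/4716)) + 6561 = (-15430 + 4716) + 6561 = -10714 + 6561 = -4153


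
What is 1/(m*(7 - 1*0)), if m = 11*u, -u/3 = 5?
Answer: -1/1155 ≈ -0.00086580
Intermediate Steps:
u = -15 (u = -3*5 = -15)
m = -165 (m = 11*(-15) = -165)
1/(m*(7 - 1*0)) = 1/(-165*(7 - 1*0)) = 1/(-165*(7 + 0)) = 1/(-165*7) = 1/(-1155) = -1/1155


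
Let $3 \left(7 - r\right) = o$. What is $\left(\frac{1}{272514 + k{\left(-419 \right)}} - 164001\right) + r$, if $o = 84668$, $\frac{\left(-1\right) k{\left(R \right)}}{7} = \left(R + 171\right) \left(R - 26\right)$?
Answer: $- \frac{288328459903}{1500018} \approx -1.9222 \cdot 10^{5}$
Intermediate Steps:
$k{\left(R \right)} = - 7 \left(-26 + R\right) \left(171 + R\right)$ ($k{\left(R \right)} = - 7 \left(R + 171\right) \left(R - 26\right) = - 7 \left(171 + R\right) \left(-26 + R\right) = - 7 \left(-26 + R\right) \left(171 + R\right)$)
$r = - \frac{84647}{3}$ ($r = 7 - \frac{84668}{3} = - \frac{84647}{3} \approx -28216.0$)
$\left(\frac{1}{272514 + k{\left(-419 \right)}} - 164001\right) + r = \left(\frac{1}{272514 - \left(-456407 + 1228927\right)} - 164001\right) - \frac{84647}{3} = \left(\frac{1}{272514 + \left(31122 + 425285 - 1228927\right)} - 164001\right) - \frac{84647}{3} = \left(\frac{1}{272514 - 772520} - 164001\right) - \frac{84647}{3} = \left(\frac{1}{-500006} - 164001\right) - \frac{84647}{3} = \left(- \frac{1}{500006} - 164001\right) - \frac{84647}{3} = - \frac{82001484007}{500006} - \frac{84647}{3} = - \frac{288328459903}{1500018}$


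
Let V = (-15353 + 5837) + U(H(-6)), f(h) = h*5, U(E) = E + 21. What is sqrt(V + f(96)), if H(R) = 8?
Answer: I*sqrt(9007) ≈ 94.905*I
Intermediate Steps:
U(E) = 21 + E
f(h) = 5*h
V = -9487 (V = (-15353 + 5837) + (21 + 8) = -9516 + 29 = -9487)
sqrt(V + f(96)) = sqrt(-9487 + 5*96) = sqrt(-9487 + 480) = sqrt(-9007) = I*sqrt(9007)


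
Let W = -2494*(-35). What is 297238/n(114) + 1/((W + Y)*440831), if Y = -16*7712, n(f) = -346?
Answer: -2365253663967851/2753274371826 ≈ -859.07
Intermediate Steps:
W = 87290 (W = -58*(-1505) = 87290)
Y = -123392
297238/n(114) + 1/((W + Y)*440831) = 297238/(-346) + 1/((87290 - 123392)*440831) = 297238*(-1/346) + (1/440831)/(-36102) = -148619/173 - 1/36102*1/440831 = -148619/173 - 1/15914880762 = -2365253663967851/2753274371826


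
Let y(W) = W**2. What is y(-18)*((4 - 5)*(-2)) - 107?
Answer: 541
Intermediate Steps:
y(-18)*((4 - 5)*(-2)) - 107 = (-18)**2*((4 - 5)*(-2)) - 107 = 324*(-1*(-2)) - 107 = 324*2 - 107 = 648 - 107 = 541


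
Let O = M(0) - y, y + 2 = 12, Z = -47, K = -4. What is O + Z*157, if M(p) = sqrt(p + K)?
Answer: -7389 + 2*I ≈ -7389.0 + 2.0*I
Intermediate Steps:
M(p) = sqrt(-4 + p) (M(p) = sqrt(p - 4) = sqrt(-4 + p))
y = 10 (y = -2 + 12 = 10)
O = -10 + 2*I (O = sqrt(-4 + 0) - 1*10 = sqrt(-4) - 10 = 2*I - 10 = -10 + 2*I ≈ -10.0 + 2.0*I)
O + Z*157 = (-10 + 2*I) - 47*157 = (-10 + 2*I) - 7379 = -7389 + 2*I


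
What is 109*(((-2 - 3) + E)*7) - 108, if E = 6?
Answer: 655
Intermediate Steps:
109*(((-2 - 3) + E)*7) - 108 = 109*(((-2 - 3) + 6)*7) - 108 = 109*((-5 + 6)*7) - 108 = 109*(1*7) - 108 = 109*7 - 108 = 763 - 108 = 655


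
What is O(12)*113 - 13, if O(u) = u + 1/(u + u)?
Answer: 32345/24 ≈ 1347.7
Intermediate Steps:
O(u) = u + 1/(2*u)
O(12)*113 - 13 = (12 + (½)/12)*113 - 13 = (12 + (½)*(1/12))*113 - 13 = (12 + 1/24)*113 - 13 = (289/24)*113 - 13 = 32657/24 - 13 = 32345/24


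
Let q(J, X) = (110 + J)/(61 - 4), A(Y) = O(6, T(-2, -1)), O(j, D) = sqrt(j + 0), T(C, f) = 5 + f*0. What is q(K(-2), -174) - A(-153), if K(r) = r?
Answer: 36/19 - sqrt(6) ≈ -0.55475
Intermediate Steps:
T(C, f) = 5 (T(C, f) = 5 + 0 = 5)
O(j, D) = sqrt(j)
A(Y) = sqrt(6)
q(J, X) = 110/57 + J/57 (q(J, X) = (110 + J)/57 = (110 + J)*(1/57) = 110/57 + J/57)
q(K(-2), -174) - A(-153) = (110/57 + (1/57)*(-2)) - sqrt(6) = (110/57 - 2/57) - sqrt(6) = 36/19 - sqrt(6)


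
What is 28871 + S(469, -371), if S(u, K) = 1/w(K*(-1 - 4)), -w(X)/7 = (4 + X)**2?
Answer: 698423182456/24191167 ≈ 28871.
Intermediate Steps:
w(X) = -7*(4 + X)**2
S(u, K) = -1/(7*(4 - 5*K)**2) (S(u, K) = 1/(-7*(4 + K*(-1 - 4))**2) = 1/(-7*(4 + K*(-5))**2) = 1/(-7*(4 - 5*K)**2) = -1/(7*(4 - 5*K)**2))
28871 + S(469, -371) = 28871 - 1/(7*(-4 + 5*(-371))**2) = 28871 - 1/(7*(-4 - 1855)**2) = 28871 - 1/7/(-1859)**2 = 28871 - 1/7*1/3455881 = 28871 - 1/24191167 = 698423182456/24191167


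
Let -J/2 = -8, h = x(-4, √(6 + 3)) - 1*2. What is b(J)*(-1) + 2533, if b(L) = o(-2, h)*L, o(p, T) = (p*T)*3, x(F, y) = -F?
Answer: 2725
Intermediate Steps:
h = 2 (h = -1*(-4) - 1*2 = 4 - 2 = 2)
J = 16 (J = -2*(-8) = 16)
o(p, T) = 3*T*p (o(p, T) = (T*p)*3 = 3*T*p)
b(L) = -12*L (b(L) = (3*2*(-2))*L = -12*L)
b(J)*(-1) + 2533 = -12*16*(-1) + 2533 = -192*(-1) + 2533 = 192 + 2533 = 2725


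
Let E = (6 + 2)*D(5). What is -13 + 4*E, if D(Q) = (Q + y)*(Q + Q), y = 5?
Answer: 3187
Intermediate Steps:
D(Q) = 2*Q*(5 + Q) (D(Q) = (Q + 5)*(Q + Q) = (5 + Q)*(2*Q) = 2*Q*(5 + Q))
E = 800 (E = (6 + 2)*(2*5*(5 + 5)) = 8*(2*5*10) = 8*100 = 800)
-13 + 4*E = -13 + 4*800 = -13 + 3200 = 3187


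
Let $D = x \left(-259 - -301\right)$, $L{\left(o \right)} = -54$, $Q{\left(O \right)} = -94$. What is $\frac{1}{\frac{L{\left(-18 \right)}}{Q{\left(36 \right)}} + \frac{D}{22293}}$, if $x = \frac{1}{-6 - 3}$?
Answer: $\frac{3143313}{1805075} \approx 1.7414$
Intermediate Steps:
$x = - \frac{1}{9}$ ($x = \frac{1}{-9} = - \frac{1}{9} \approx -0.11111$)
$D = - \frac{14}{3}$ ($D = - \frac{-259 - -301}{9} = - \frac{-259 + 301}{9} = \left(- \frac{1}{9}\right) 42 = - \frac{14}{3} \approx -4.6667$)
$\frac{1}{\frac{L{\left(-18 \right)}}{Q{\left(36 \right)}} + \frac{D}{22293}} = \frac{1}{- \frac{54}{-94} - \frac{14}{3 \cdot 22293}} = \frac{1}{\left(-54\right) \left(- \frac{1}{94}\right) - \frac{14}{66879}} = \frac{1}{\frac{27}{47} - \frac{14}{66879}} = \frac{1}{\frac{1805075}{3143313}} = \frac{3143313}{1805075}$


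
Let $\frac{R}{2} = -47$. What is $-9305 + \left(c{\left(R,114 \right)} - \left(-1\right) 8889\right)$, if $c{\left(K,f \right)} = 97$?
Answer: $-319$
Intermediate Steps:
$R = -94$ ($R = 2 \left(-47\right) = -94$)
$-9305 + \left(c{\left(R,114 \right)} - \left(-1\right) 8889\right) = -9305 - \left(-97 - 8889\right) = -9305 + \left(97 - -8889\right) = -9305 + \left(97 + 8889\right) = -9305 + 8986 = -319$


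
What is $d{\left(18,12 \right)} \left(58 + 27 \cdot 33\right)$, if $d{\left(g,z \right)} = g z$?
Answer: $204984$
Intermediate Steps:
$d{\left(18,12 \right)} \left(58 + 27 \cdot 33\right) = 18 \cdot 12 \left(58 + 27 \cdot 33\right) = 216 \left(58 + 891\right) = 216 \cdot 949 = 204984$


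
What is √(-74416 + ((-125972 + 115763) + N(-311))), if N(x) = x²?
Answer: 24*√21 ≈ 109.98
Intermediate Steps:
√(-74416 + ((-125972 + 115763) + N(-311))) = √(-74416 + ((-125972 + 115763) + (-311)²)) = √(-74416 + (-10209 + 96721)) = √(-74416 + 86512) = √12096 = 24*√21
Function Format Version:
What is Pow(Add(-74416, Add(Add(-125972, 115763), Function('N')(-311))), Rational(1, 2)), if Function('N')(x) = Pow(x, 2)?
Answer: Mul(24, Pow(21, Rational(1, 2))) ≈ 109.98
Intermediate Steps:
Pow(Add(-74416, Add(Add(-125972, 115763), Function('N')(-311))), Rational(1, 2)) = Pow(Add(-74416, Add(Add(-125972, 115763), Pow(-311, 2))), Rational(1, 2)) = Pow(Add(-74416, Add(-10209, 96721)), Rational(1, 2)) = Pow(Add(-74416, 86512), Rational(1, 2)) = Pow(12096, Rational(1, 2)) = Mul(24, Pow(21, Rational(1, 2)))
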